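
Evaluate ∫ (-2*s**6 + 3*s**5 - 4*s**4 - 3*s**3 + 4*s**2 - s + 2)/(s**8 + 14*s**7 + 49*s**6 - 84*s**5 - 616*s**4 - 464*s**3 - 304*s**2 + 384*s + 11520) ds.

Factor the denominator: (s - 3)*(s - 2)*(s + 4)**2*(s + 5)*(s + 6)*(s**2 + 4).
Partial-fraction decomposition: (2203*s + 3398)/(301600*(s**2 + 4)) + 1891/(180*(s + 6)) - 42643/(1624*(s + 5)) + 397219/(25200*(s + 4)) - 859/(120*(s + 4)**2) + 13/(2016*(s - 2)) - 157/(6552*(s - 3)).
Integrate each term; A/(s−a) gives A·log|s−a|; the (Bs+D)/(s²+p²) term gives a log and an atan.

-157*log(s - 3)/6552 + 13*log(s - 2)/2016 + 397219*log(s + 4)/25200 - 42643*log(s + 5)/1624 + 1891*log(s + 6)/180 + 2203*log(s**2 + 4)/603200 + 1699*atan(s/2)/301600 + 859/(120*s + 480) + C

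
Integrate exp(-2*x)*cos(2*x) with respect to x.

exp(-2*x)*sin(2*x)/4 - exp(-2*x)*cos(2*x)/4 + C

Let I denote the integral. Integrate by parts with u = cos(2*x), dv = exp(-2*x) dx, so v = -exp(-2*x)/2: I = -exp(-2*x)*cos(2*x)/2 − ∫ exp(-2*x)*sin(2*x) dx.
Apply parts again with u = sin(2*x), dv = exp(-2*x) dx: ∫ exp(-2*x)*sin(2*x) dx = -exp(-2*x)*sin(2*x)/2 + I. Substituting back brings back I: I = exp(-2*x)*sin(2*x)/2 - exp(-2*x)*cos(2*x)/2 − I.
Solving for I: (1 + 1)·I equals the remaining terms, so I = (1/2)·(exp(-2*x)*sin(2*x)/2 - exp(-2*x)*cos(2*x)/2).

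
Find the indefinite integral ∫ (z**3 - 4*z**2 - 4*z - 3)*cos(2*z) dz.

Use integration by parts with u = z**3 - 4*z**2 - 4*z - 3, dv = cos(2*z) dz, so v = sin(2*z)/2.
Apply parts 3 times (tabular method): alternate signs, differentiate u down to 0, integrate dv up.

z**3*sin(2*z)/2 - 2*z**2*sin(2*z) + 3*z**2*cos(2*z)/4 - 11*z*sin(2*z)/4 - 2*z*cos(2*z) - sin(2*z)/2 - 11*cos(2*z)/8 + C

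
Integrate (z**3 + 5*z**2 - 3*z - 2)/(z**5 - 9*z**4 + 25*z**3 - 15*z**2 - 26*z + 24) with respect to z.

Factor the denominator: (z - 4)*(z - 3)*(z - 2)*(z - 1)*(z + 1).
Partial-fraction decomposition: 1/(24*(z + 1)) - 1/(12*(z - 1)) + 10/(3*(z - 2)) - 61/(8*(z - 3)) + 13/(3*(z - 4)).
Integrate each term: A/(z−a) contributes A·log|z−a|.

13*log(z - 4)/3 - 61*log(z - 3)/8 + 10*log(z - 2)/3 - log(z - 1)/12 + log(z + 1)/24 + C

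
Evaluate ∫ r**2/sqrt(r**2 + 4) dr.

r*sqrt(r**2 + 4)/2 - 2*log(r + sqrt(r**2 + 4)) + C

Substitute r = 2·tan(θ), so dr = 2·sec(θ)^2 dθ and the radical becomes sqrt(r**2 + 4) = 2·sec(θ) by the Pythagorean identity.
Integrate the resulting trig expression in θ, then back-substitute tan(θ) = r/2, sec(θ) = sqrt(r**2 + 4)/2 (absorbing any constant into C).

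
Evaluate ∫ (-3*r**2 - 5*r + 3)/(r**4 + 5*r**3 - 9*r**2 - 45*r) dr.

Factor the denominator: r*(r - 3)*(r + 3)*(r + 5).
Partial-fraction decomposition: 47/(80*(r + 5)) - 1/(4*(r + 3)) - 13/(48*(r - 3)) - 1/(15*r).
Integrate each term: A/(r−a) contributes A·log|r−a|.

-log(r)/15 - 13*log(r - 3)/48 - log(r + 3)/4 + 47*log(r + 5)/80 + C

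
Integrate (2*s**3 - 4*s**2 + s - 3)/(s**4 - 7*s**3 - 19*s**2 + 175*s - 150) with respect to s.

291*log(s - 6)/55 - 19*log(s - 5)/5 - log(s - 1)/30 + 179*log(s + 5)/330 + C

Factor the denominator: (s - 6)*(s - 5)*(s - 1)*(s + 5).
Partial-fraction decomposition: 179/(330*(s + 5)) - 1/(30*(s - 1)) - 19/(5*(s - 5)) + 291/(55*(s - 6)).
Integrate each term: A/(s−a) contributes A·log|s−a|.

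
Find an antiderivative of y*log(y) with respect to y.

y**2*log(y)/2 - y**2/4 + C

Use integration by parts with u = log(y), dv = y dy.
Then du = 1/y dy and v = y**2/2.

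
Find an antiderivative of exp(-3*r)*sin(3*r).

-exp(-3*r)*sin(3*r)/6 - exp(-3*r)*cos(3*r)/6 + C

Let I denote the integral. Integrate by parts with u = sin(3*r), dv = exp(-3*r) dr, so v = -exp(-3*r)/3: I = -exp(-3*r)*sin(3*r)/3 + ∫ exp(-3*r)*cos(3*r) dr.
Apply parts again with u = cos(3*r), dv = exp(-3*r) dr: ∫ exp(-3*r)*cos(3*r) dr = -exp(-3*r)*cos(3*r)/3 − I. Substituting back brings back I: I = -exp(-3*r)*sin(3*r)/3 - exp(-3*r)*cos(3*r)/3 − I.
Solving for I: (1 + 1)·I equals the remaining terms, so I = (1/2)·(-exp(-3*r)*sin(3*r)/3 - exp(-3*r)*cos(3*r)/3).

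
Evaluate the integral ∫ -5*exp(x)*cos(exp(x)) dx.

-5*sin(exp(x)) + C

Let u = exp(x), so du = (exp(x)) dx.
Rewriting, the integral becomes -5·∫ cos(u) du = -5·sin(u).
Substituting back, u = exp(x).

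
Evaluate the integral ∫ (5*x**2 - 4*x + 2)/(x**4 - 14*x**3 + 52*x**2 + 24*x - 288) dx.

-171*log(x - 6)/64 + 11*log(x - 4)/4 - 5*log(x + 2)/64 - 79/(8*x - 48) + C

Factor the denominator: (x - 6)**2*(x - 4)*(x + 2).
Partial-fraction decomposition: -5/(64*(x + 2)) + 11/(4*(x - 4)) - 171/(64*(x - 6)) + 79/(8*(x - 6)**2).
Integrate each term; A/(x−a) gives A·log|x−a|; A/(x−a)² gives −A/(x−a).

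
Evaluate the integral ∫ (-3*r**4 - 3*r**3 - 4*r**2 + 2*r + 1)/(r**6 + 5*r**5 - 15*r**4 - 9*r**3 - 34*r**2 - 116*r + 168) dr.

-353*log(r - 3)/1300 + 7*log(r - 1)/240 - 43*log(r + 2)/600 + 6383*log(r + 7)/21200 + 357*log(r**2 + 4)/55120 - 3449*atan(r/2)/27560 + C

Factor the denominator: (r - 3)*(r - 1)*(r + 2)*(r + 7)*(r**2 + 4).
Partial-fraction decomposition: (357*r - 6898)/(27560*(r**2 + 4)) + 6383/(21200*(r + 7)) - 43/(600*(r + 2)) + 7/(240*(r - 1)) - 353/(1300*(r - 3)).
Integrate each term; A/(r−a) gives A·log|r−a|; the (Br+D)/(r²+p²) term gives a log and an atan.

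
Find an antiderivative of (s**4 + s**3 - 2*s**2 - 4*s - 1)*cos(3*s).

s**4*sin(3*s)/3 + s**3*sin(3*s)/3 + 4*s**3*cos(3*s)/9 - 10*s**2*sin(3*s)/9 + s**2*cos(3*s)/3 - 14*s*sin(3*s)/9 - 20*s*cos(3*s)/27 - 7*sin(3*s)/81 - 14*cos(3*s)/27 + C

Use integration by parts with u = s**4 + s**3 - 2*s**2 - 4*s - 1, dv = cos(3*s) ds, so v = sin(3*s)/3.
Apply parts 4 times (tabular method): alternate signs, differentiate u down to 0, integrate dv up.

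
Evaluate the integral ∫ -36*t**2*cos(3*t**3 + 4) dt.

-4*sin(3*t**3 + 4) + C

Let u = 3*t**3 + 4, so du = (9*t**2) dt.
Rewriting, the integral becomes -4·∫ cos(u) du = -4·sin(u).
Substituting back, u = 3*t**3 + 4.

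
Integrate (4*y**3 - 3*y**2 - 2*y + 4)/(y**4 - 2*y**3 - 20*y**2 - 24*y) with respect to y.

-log(y)/6 + 187*log(y - 6)/96 + 71*log(y + 2)/32 + 9/(4*y + 8) + C

Factor the denominator: y*(y - 6)*(y + 2)**2.
Partial-fraction decomposition: 71/(32*(y + 2)) - 9/(4*(y + 2)**2) + 187/(96*(y - 6)) - 1/(6*y).
Integrate each term; A/(y−a) gives A·log|y−a|; A/(y−a)² gives −A/(y−a).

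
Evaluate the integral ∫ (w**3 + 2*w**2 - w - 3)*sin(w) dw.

-w**3*cos(w) + 3*w**2*sin(w) - 2*w**2*cos(w) + 4*w*sin(w) + 7*w*cos(w) - 7*sin(w) + 7*cos(w) + C

Use integration by parts with u = w**3 + 2*w**2 - w - 3, dv = sin(w) dw, so v = -cos(w).
Apply parts 3 times (tabular method): alternate signs, differentiate u down to 0, integrate dv up.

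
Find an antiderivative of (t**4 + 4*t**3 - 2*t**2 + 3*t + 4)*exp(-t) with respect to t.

Use integration by parts with u = t**4 + 4*t**3 - 2*t**2 + 3*t + 4, dv = exp(-t) dt, so v = -exp(-t).
Apply parts 4 times (tabular method): alternate signs, differentiate u down to 0, integrate dv up.

(-t**4 - 8*t**3 - 22*t**2 - 47*t - 51)*exp(-t) + C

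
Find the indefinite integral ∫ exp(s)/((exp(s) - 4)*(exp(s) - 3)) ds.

Let u = e^s, du = e^s ds.
The integral becomes ∫ du/((u-4)(u-3)); decompose into partial fractions.

log(exp(s) - 4) - log(exp(s) - 3) + C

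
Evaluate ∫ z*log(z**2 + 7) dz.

z**2*log(z**2 + 7)/2 - z**2/2 + 7*log(z**2 + 7)/2 + C

Let u = z**2 + 7, so du = (2*z) dz.
The integral becomes (1/2)·∫ log(u) du; integrate by parts with u′=log(u), dv′=du.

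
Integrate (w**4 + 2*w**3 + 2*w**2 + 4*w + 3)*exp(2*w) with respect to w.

Use integration by parts with u = w**4 + 2*w**3 + 2*w**2 + 4*w + 3, dv = exp(2*w) dw, so v = exp(2*w)/2.
Apply parts 4 times (tabular method): alternate signs, differentiate u down to 0, integrate dv up.

(w**4 + 2*w**2 + 2*w + 2)*exp(2*w)/2 + C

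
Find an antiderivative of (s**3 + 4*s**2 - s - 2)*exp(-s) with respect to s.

(-s**3 - 7*s**2 - 13*s - 11)*exp(-s) + C

Use integration by parts with u = s**3 + 4*s**2 - s - 2, dv = exp(-s) ds, so v = -exp(-s).
Apply parts 3 times (tabular method): alternate signs, differentiate u down to 0, integrate dv up.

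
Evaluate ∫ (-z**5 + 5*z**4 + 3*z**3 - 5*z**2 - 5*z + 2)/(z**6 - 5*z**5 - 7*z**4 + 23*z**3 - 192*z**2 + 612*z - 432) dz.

-107*log(z - 6)/1125 - 11*log(z - 2)/78 - log(z - 1)/250 - 1027*log(z + 4)/3750 - 71077*log(z**2 + 9)/292500 - 11639*atan(z/3)/146250 + C

Factor the denominator: (z - 6)*(z - 2)*(z - 1)*(z + 4)*(z**2 + 9).
Partial-fraction decomposition: -113*(629*z + 309)/(146250*(z**2 + 9)) - 1027/(3750*(z + 4)) - 1/(250*(z - 1)) - 11/(78*(z - 2)) - 107/(1125*(z - 6)).
Integrate each term; A/(z−a) gives A·log|z−a|; the (Bz+D)/(z²+p²) term gives a log and an atan.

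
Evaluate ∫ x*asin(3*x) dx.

Use integration by parts with u = arcsin(3*x), dv = x dx.
Then du = 3/sqrt(-9*x**2 + 1) dx.

x**2*asin(3*x)/2 + x*sqrt(-9*x**2 + 1)/12 - asin(3*x)/36 + C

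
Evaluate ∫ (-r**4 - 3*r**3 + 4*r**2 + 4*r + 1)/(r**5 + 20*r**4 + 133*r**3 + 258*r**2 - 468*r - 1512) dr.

-log(r - 2)/192 - 5*log(r + 3)/36 + 18755*log(r + 6)/576 - 401*log(r + 7)/12 + 527/(24*r + 144) + C

Factor the denominator: (r - 2)*(r + 3)*(r + 6)**2*(r + 7).
Partial-fraction decomposition: -401/(12*(r + 7)) + 18755/(576*(r + 6)) - 527/(24*(r + 6)**2) - 5/(36*(r + 3)) - 1/(192*(r - 2)).
Integrate each term; A/(r−a) gives A·log|r−a|; A/(r−a)² gives −A/(r−a).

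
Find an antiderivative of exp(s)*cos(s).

Let I denote the integral. Integrate by parts with u = cos(s), dv = exp(s) ds, so v = exp(s): I = exp(s)*cos(s) + ∫ exp(s)*sin(s) ds.
Apply parts again with u = sin(s), dv = exp(s) ds: ∫ exp(s)*sin(s) ds = exp(s)*sin(s) − I. Substituting back brings back I: I = exp(s)*sin(s) + exp(s)*cos(s) − I.
Solving for I: (1 + 1)·I equals the remaining terms, so I = (1/2)·(exp(s)*sin(s) + exp(s)*cos(s)).

exp(s)*sin(s)/2 + exp(s)*cos(s)/2 + C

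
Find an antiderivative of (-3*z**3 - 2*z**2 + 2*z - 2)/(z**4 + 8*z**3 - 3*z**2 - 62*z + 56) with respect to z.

Factor the denominator: (z - 2)*(z - 1)*(z + 4)*(z + 7).
Partial-fraction decomposition: -305/(72*(z + 7)) + 5/(3*(z + 4)) + 1/(8*(z - 1)) - 5/(9*(z - 2)).
Integrate each term: A/(z−a) contributes A·log|z−a|.

-5*log(z - 2)/9 + log(z - 1)/8 + 5*log(z + 4)/3 - 305*log(z + 7)/72 + C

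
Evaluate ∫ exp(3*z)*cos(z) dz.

Let I denote the integral. Integrate by parts with u = cos(z), dv = exp(3*z) dz, so v = exp(3*z)/3: I = exp(3*z)*cos(z)/3 + (1/3)·∫ exp(3*z)*sin(z) dz.
Apply parts again with u = sin(z), dv = exp(3*z) dz: ∫ exp(3*z)*sin(z) dz = exp(3*z)*sin(z)/3 − (1/3)·I. Substituting back brings back I: I = exp(3*z)*sin(z)/9 + exp(3*z)*cos(z)/3 − (1/9)·I.
Solving for I: (1 + 1/9)·I equals the remaining terms, so I = (9/10)·(exp(3*z)*sin(z)/9 + exp(3*z)*cos(z)/3).

exp(3*z)*sin(z)/10 + 3*exp(3*z)*cos(z)/10 + C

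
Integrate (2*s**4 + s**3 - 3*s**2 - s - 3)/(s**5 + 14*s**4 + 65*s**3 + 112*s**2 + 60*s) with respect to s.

Factor the denominator: s*(s + 1)*(s + 2)*(s + 5)*(s + 6).
Partial-fraction decomposition: 757/(40*(s + 6)) - 263/(15*(s + 5)) + 11/(24*(s + 2)) + 1/(5*(s + 1)) - 1/(20*s).
Integrate each term: A/(s−a) contributes A·log|s−a|.

-log(s)/20 + log(s + 1)/5 + 11*log(s + 2)/24 - 263*log(s + 5)/15 + 757*log(s + 6)/40 + C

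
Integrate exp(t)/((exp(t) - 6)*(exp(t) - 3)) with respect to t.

log(exp(t) - 6)/3 - log(exp(t) - 3)/3 + C

Let u = e^t, du = e^t dt.
The integral becomes ∫ du/((u-3)(u-6)); decompose into partial fractions.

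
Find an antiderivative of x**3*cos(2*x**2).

x**2*sin(2*x**2)/4 + cos(2*x**2)/8 + C

Let u = x², du = 2x dx; rewrite as (1/2)∫ u^1·cos(2u) du.
Now integrate by parts 1 time.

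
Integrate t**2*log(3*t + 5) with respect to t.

Use integration by parts with u = log(3*t + 5), dv = t**2 dt.
Then du = 3/(3*t + 5) dt and v = t**3/3.

t**3*log(3*t + 5)/3 - t**3/9 + 5*t**2/18 - 25*t/27 + 125*log(3*t + 5)/81 + C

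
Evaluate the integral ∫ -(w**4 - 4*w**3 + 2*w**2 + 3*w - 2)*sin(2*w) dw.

Use integration by parts with u = w**4 - 4*w**3 + 2*w**2 + 3*w - 2, dv = -sin(2*w) dw, so v = cos(2*w)/2.
Apply parts 4 times (tabular method): alternate signs, differentiate u down to 0, integrate dv up.

w**4*cos(2*w)/2 - w**3*sin(2*w) - 2*w**3*cos(2*w) + 3*w**2*sin(2*w) - w**2*cos(2*w)/2 + w*sin(2*w)/2 + 9*w*cos(2*w)/2 - 9*sin(2*w)/4 - 3*cos(2*w)/4 + C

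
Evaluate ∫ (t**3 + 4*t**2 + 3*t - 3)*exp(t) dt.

Use integration by parts with u = t**3 + 4*t**2 + 3*t - 3, dv = exp(t) dt, so v = exp(t).
Apply parts 3 times (tabular method): alternate signs, differentiate u down to 0, integrate dv up.

(t**3 + t**2 + t - 4)*exp(t) + C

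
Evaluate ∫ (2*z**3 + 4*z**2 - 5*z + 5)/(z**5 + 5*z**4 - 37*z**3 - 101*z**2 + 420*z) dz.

log(z)/84 + 59*log(z - 4)/132 - log(z - 3)/3 + log(z + 5)/6 - 45*log(z + 7)/154 + C

Factor the denominator: z*(z - 4)*(z - 3)*(z + 5)*(z + 7).
Partial-fraction decomposition: -45/(154*(z + 7)) + 1/(6*(z + 5)) - 1/(3*(z - 3)) + 59/(132*(z - 4)) + 1/(84*z).
Integrate each term: A/(z−a) contributes A·log|z−a|.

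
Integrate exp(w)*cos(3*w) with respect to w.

Let I denote the integral. Integrate by parts with u = cos(3*w), dv = exp(w) dw, so v = exp(w): I = exp(w)*cos(3*w) + 3·∫ exp(w)*sin(3*w) dw.
Apply parts again with u = sin(3*w), dv = exp(w) dw: ∫ exp(w)*sin(3*w) dw = exp(w)*sin(3*w) − 3·I. Substituting back brings back I: I = 3*exp(w)*sin(3*w) + exp(w)*cos(3*w) − 9·I.
Solving for I: (1 + 9)·I equals the remaining terms, so I = (1/10)·(3*exp(w)*sin(3*w) + exp(w)*cos(3*w)).

3*exp(w)*sin(3*w)/10 + exp(w)*cos(3*w)/10 + C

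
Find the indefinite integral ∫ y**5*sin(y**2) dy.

Let u = y², du = 2y dy; rewrite as (1/2)∫ u^2·sin(1u) du.
Now integrate by parts 2 times.

-y**4*cos(y**2)/2 + y**2*sin(y**2) + cos(y**2) + C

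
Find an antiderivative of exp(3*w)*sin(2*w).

Let I denote the integral. Integrate by parts with u = sin(2*w), dv = exp(3*w) dw, so v = exp(3*w)/3: I = exp(3*w)*sin(2*w)/3 − (2/3)·∫ exp(3*w)*cos(2*w) dw.
Apply parts again with u = cos(2*w), dv = exp(3*w) dw: ∫ exp(3*w)*cos(2*w) dw = exp(3*w)*cos(2*w)/3 + (2/3)·I. Substituting back brings back I: I = exp(3*w)*sin(2*w)/3 - 2*exp(3*w)*cos(2*w)/9 − (4/9)·I.
Solving for I: (1 + 4/9)·I equals the remaining terms, so I = (9/13)·(exp(3*w)*sin(2*w)/3 - 2*exp(3*w)*cos(2*w)/9).

3*exp(3*w)*sin(2*w)/13 - 2*exp(3*w)*cos(2*w)/13 + C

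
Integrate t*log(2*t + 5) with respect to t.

t**2*log(2*t + 5)/2 - t**2/4 + 5*t/4 - 25*log(2*t + 5)/8 + C

Use integration by parts with u = log(2*t + 5), dv = t dt.
Then du = 2/(2*t + 5) dt and v = t**2/2.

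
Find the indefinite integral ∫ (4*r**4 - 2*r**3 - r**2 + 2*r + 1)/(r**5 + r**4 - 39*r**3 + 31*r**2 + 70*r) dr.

Factor the denominator: r*(r - 5)*(r - 2)*(r + 1)*(r + 7).
Partial-fraction decomposition: 2557/(1134*(r + 7)) - 1/(27*(r + 1)) - 49/(162*(r - 2)) + 559/(270*(r - 5)) + 1/(70*r).
Integrate each term: A/(r−a) contributes A·log|r−a|.

log(r)/70 + 559*log(r - 5)/270 - 49*log(r - 2)/162 - log(r + 1)/27 + 2557*log(r + 7)/1134 + C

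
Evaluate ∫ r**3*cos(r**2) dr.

r**2*sin(r**2)/2 + cos(r**2)/2 + C

Let u = r², du = 2r dr; rewrite as (1/2)∫ u^1·cos(1u) du.
Now integrate by parts 1 time.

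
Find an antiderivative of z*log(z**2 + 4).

z**2*log(z**2 + 4)/2 - z**2/2 + 2*log(z**2 + 4) + C

Let u = z**2 + 4, so du = (2*z) dz.
The integral becomes (1/2)·∫ log(u) du; integrate by parts with u′=log(u), dv′=du.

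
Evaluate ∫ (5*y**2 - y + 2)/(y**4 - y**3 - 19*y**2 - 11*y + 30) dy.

Factor the denominator: (y - 5)*(y - 1)*(y + 2)*(y + 3).
Partial-fraction decomposition: -25/(16*(y + 3)) + 8/(7*(y + 2)) - 1/(8*(y - 1)) + 61/(112*(y - 5)).
Integrate each term: A/(y−a) contributes A·log|y−a|.

61*log(y - 5)/112 - log(y - 1)/8 + 8*log(y + 2)/7 - 25*log(y + 3)/16 + C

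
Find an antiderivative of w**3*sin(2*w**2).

-w**2*cos(2*w**2)/4 + sin(2*w**2)/8 + C

Let u = w², du = 2w dw; rewrite as (1/2)∫ u^1·sin(2u) du.
Now integrate by parts 1 time.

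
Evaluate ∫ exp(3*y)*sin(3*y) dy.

Let I denote the integral. Integrate by parts with u = sin(3*y), dv = exp(3*y) dy, so v = exp(3*y)/3: I = exp(3*y)*sin(3*y)/3 − ∫ exp(3*y)*cos(3*y) dy.
Apply parts again with u = cos(3*y), dv = exp(3*y) dy: ∫ exp(3*y)*cos(3*y) dy = exp(3*y)*cos(3*y)/3 + I. Substituting back brings back I: I = exp(3*y)*sin(3*y)/3 - exp(3*y)*cos(3*y)/3 − I.
Solving for I: (1 + 1)·I equals the remaining terms, so I = (1/2)·(exp(3*y)*sin(3*y)/3 - exp(3*y)*cos(3*y)/3).

exp(3*y)*sin(3*y)/6 - exp(3*y)*cos(3*y)/6 + C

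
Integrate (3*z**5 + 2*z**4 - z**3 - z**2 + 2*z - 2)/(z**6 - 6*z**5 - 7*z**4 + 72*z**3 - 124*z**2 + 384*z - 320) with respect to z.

10483*log(z - 5)/1044 - 117*log(z - 4)/16 + log(z - 1)/100 + 1261*log(z + 4)/3600 - 129*log(z**2 + 4)/2900 + 631*atan(z/2)/2900 + C

Factor the denominator: (z - 5)*(z - 4)*(z - 1)*(z + 4)*(z**2 + 4).
Partial-fraction decomposition: -(129*z - 631)/(1450*(z**2 + 4)) + 1261/(3600*(z + 4)) + 1/(100*(z - 1)) - 117/(16*(z - 4)) + 10483/(1044*(z - 5)).
Integrate each term; A/(z−a) gives A·log|z−a|; the (Bz+D)/(z²+p²) term gives a log and an atan.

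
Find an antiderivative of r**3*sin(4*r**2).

Let u = r², du = 2r dr; rewrite as (1/2)∫ u^1·sin(4u) du.
Now integrate by parts 1 time.

-r**2*cos(4*r**2)/8 + sin(4*r**2)/32 + C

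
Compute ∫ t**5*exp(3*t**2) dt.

(9*t**4 - 6*t**2 + 2)*exp(3*t**2)/54 + C

Let u = t², du = 2t dt; rewrite as (1/2)∫ u^2·exp(3u) du.
Now integrate by parts 2 times.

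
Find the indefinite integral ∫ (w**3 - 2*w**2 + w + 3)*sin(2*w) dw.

Use integration by parts with u = w**3 - 2*w**2 + w + 3, dv = sin(2*w) dw, so v = -cos(2*w)/2.
Apply parts 3 times (tabular method): alternate signs, differentiate u down to 0, integrate dv up.

-w**3*cos(2*w)/2 + 3*w**2*sin(2*w)/4 + w**2*cos(2*w) - w*sin(2*w) + w*cos(2*w)/4 - sin(2*w)/8 - 2*cos(2*w) + C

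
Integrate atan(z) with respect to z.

z*atan(z) - log(z**2 + 1)/2 + C

Use integration by parts with u = arctan(z), dv = dz.
Then du = 1/(z**2 + 1) dz.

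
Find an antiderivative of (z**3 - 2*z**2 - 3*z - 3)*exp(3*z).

Use integration by parts with u = z**3 - 2*z**2 - 3*z - 3, dv = exp(3*z) dz, so v = exp(3*z)/3.
Apply parts 3 times (tabular method): alternate signs, differentiate u down to 0, integrate dv up.

(3*z**3 - 9*z**2 - 3*z - 8)*exp(3*z)/9 + C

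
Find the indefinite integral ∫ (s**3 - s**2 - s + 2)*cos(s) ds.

s**3*sin(s) - s**2*sin(s) + 3*s**2*cos(s) - 7*s*sin(s) - 2*s*cos(s) + 4*sin(s) - 7*cos(s) + C

Use integration by parts with u = s**3 - s**2 - s + 2, dv = cos(s) ds, so v = sin(s).
Apply parts 3 times (tabular method): alternate signs, differentiate u down to 0, integrate dv up.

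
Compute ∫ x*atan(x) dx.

Use integration by parts with u = arctan(x), dv = x dx.
Then du = 1/(x**2 + 1) dx.

x**2*atan(x)/2 - x/2 + atan(x)/2 + C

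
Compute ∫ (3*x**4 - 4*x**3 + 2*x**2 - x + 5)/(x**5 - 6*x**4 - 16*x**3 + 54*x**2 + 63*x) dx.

Factor the denominator: x*(x - 7)*(x - 3)*(x + 1)*(x + 3).
Partial-fraction decomposition: 377/(360*(x + 3)) - 15/(64*(x + 1)) - 155/(288*(x - 3)) + 5927/(2240*(x - 7)) + 5/(63*x).
Integrate each term: A/(x−a) contributes A·log|x−a|.

5*log(x)/63 + 5927*log(x - 7)/2240 - 155*log(x - 3)/288 - 15*log(x + 1)/64 + 377*log(x + 3)/360 + C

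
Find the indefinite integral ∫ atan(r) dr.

r*atan(r) - log(r**2 + 1)/2 + C

Use integration by parts with u = arctan(r), dv = dr.
Then du = 1/(r**2 + 1) dr.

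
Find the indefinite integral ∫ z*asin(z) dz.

z**2*asin(z)/2 + z*sqrt(-z**2 + 1)/4 - asin(z)/4 + C

Use integration by parts with u = arcsin(z), dv = z dz.
Then du = 1/sqrt(-z**2 + 1) dz.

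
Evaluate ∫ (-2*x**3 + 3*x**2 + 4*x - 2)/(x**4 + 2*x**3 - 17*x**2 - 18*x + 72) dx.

Factor the denominator: (x - 3)*(x - 2)*(x + 3)*(x + 4).
Partial-fraction decomposition: -79/(21*(x + 4)) + 67/(30*(x + 3)) - 1/(15*(x - 2)) - 17/(42*(x - 3)).
Integrate each term: A/(x−a) contributes A·log|x−a|.

-17*log(x - 3)/42 - log(x - 2)/15 + 67*log(x + 3)/30 - 79*log(x + 4)/21 + C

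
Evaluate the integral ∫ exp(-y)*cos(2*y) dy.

Let I denote the integral. Integrate by parts with u = cos(2*y), dv = exp(-y) dy, so v = -exp(-y): I = -exp(-y)*cos(2*y) − 2·∫ exp(-y)*sin(2*y) dy.
Apply parts again with u = sin(2*y), dv = exp(-y) dy: ∫ exp(-y)*sin(2*y) dy = -exp(-y)*sin(2*y) + 2·I. Substituting back brings back I: I = 2*exp(-y)*sin(2*y) - exp(-y)*cos(2*y) − 4·I.
Solving for I: (1 + 4)·I equals the remaining terms, so I = (1/5)·(2*exp(-y)*sin(2*y) - exp(-y)*cos(2*y)).

2*exp(-y)*sin(2*y)/5 - exp(-y)*cos(2*y)/5 + C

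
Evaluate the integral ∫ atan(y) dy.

Use integration by parts with u = arctan(y), dv = dy.
Then du = 1/(y**2 + 1) dy.

y*atan(y) - log(y**2 + 1)/2 + C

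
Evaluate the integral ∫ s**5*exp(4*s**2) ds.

Let u = s², du = 2s ds; rewrite as (1/2)∫ u^2·exp(4u) du.
Now integrate by parts 2 times.

(8*s**4 - 4*s**2 + 1)*exp(4*s**2)/64 + C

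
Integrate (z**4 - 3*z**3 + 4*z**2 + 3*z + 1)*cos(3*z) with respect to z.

z**4*sin(3*z)/3 - z**3*sin(3*z) + 4*z**3*cos(3*z)/9 + 8*z**2*sin(3*z)/9 - z**2*cos(3*z) + 5*z*sin(3*z)/3 + 16*z*cos(3*z)/27 + 11*sin(3*z)/81 + 5*cos(3*z)/9 + C

Use integration by parts with u = z**4 - 3*z**3 + 4*z**2 + 3*z + 1, dv = cos(3*z) dz, so v = sin(3*z)/3.
Apply parts 4 times (tabular method): alternate signs, differentiate u down to 0, integrate dv up.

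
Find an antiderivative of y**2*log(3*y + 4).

Use integration by parts with u = log(3*y + 4), dv = y**2 dy.
Then du = 3/(3*y + 4) dy and v = y**3/3.

y**3*log(3*y + 4)/3 - y**3/9 + 2*y**2/9 - 16*y/27 + 64*log(3*y + 4)/81 + C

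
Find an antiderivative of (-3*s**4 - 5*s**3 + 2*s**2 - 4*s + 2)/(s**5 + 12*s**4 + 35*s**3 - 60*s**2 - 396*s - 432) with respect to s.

Factor the denominator: (s - 3)*(s + 2)*(s + 3)*(s + 4)*(s + 6).
Partial-fraction decomposition: -1355/(108*(s + 6)) + 199/(14*(s + 4)) - 38/(9*(s + 3)) - 1/(4*(s + 2)) - 37/(189*(s - 3)).
Integrate each term: A/(s−a) contributes A·log|s−a|.

-37*log(s - 3)/189 - log(s + 2)/4 - 38*log(s + 3)/9 + 199*log(s + 4)/14 - 1355*log(s + 6)/108 + C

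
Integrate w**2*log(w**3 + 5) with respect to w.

Let u = w**3 + 5, so du = (3*w**2) dw.
The integral becomes (1/3)·∫ log(u) du; integrate by parts with u′=log(u), dv′=du.

w**3*log(w**3 + 5)/3 - w**3/3 + 5*log(w**3 + 5)/3 + C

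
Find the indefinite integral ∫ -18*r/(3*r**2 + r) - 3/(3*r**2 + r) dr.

-3*log(3*r**2 + r) + C

Let u = 3*r**2 + r, so du = (6*r + 1) dr.
Rewriting, the integral becomes -3·∫ 1/u du = -3·log(u).
Substituting back, u = 3*r**2 + r.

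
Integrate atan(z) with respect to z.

z*atan(z) - log(z**2 + 1)/2 + C

Use integration by parts with u = arctan(z), dv = dz.
Then du = 1/(z**2 + 1) dz.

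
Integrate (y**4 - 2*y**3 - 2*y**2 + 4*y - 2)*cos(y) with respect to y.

Use integration by parts with u = y**4 - 2*y**3 - 2*y**2 + 4*y - 2, dv = cos(y) dy, so v = sin(y).
Apply parts 4 times (tabular method): alternate signs, differentiate u down to 0, integrate dv up.

y**4*sin(y) - 2*y**3*sin(y) + 4*y**3*cos(y) - 14*y**2*sin(y) - 6*y**2*cos(y) + 16*y*sin(y) - 28*y*cos(y) + 26*sin(y) + 16*cos(y) + C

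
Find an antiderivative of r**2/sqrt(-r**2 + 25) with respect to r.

-r*sqrt(-r**2 + 25)/2 + 25*asin(r/5)/2 + C

Substitute r = 5·sin(θ), so dr = 5·cos(θ) dθ and the radical becomes sqrt(-r**2 + 25) = 5·cos(θ) by the Pythagorean identity.
Integrate the resulting trig expression in θ, then back-substitute θ = asin(r/5), sin(θ) = r/5, cos(θ) = sqrt(-r**2 + 25)/5 (absorbing any constant into C).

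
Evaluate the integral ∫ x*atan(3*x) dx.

Use integration by parts with u = arctan(3*x), dv = x dx.
Then du = 3/(9*x**2 + 1) dx.

x**2*atan(3*x)/2 - x/6 + atan(3*x)/18 + C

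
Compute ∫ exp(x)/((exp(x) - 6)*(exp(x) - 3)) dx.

log(exp(x) - 6)/3 - log(exp(x) - 3)/3 + C

Let u = e^x, du = e^x dx.
The integral becomes ∫ du/((u-3)(u-6)); decompose into partial fractions.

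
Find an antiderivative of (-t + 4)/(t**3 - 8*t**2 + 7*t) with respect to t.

Factor the denominator: t*(t - 7)*(t - 1).
Partial-fraction decomposition: -1/(2*(t - 1)) - 1/(14*(t - 7)) + 4/(7*t).
Integrate each term: A/(t−a) contributes A·log|t−a|.

4*log(t)/7 - log(t - 7)/14 - log(t - 1)/2 + C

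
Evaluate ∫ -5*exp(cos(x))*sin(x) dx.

5*exp(cos(x)) + C

Let u = cos(x), so du = (-sin(x)) dx.
Rewriting, the integral becomes 5·∫ e^u du = 5·e^u.
Substituting back, u = cos(x).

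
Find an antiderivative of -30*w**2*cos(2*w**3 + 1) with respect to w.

-5*sin(2*w**3 + 1) + C

Let u = 2*w**3 + 1, so du = (6*w**2) dw.
Rewriting, the integral becomes -5·∫ cos(u) du = -5·sin(u).
Substituting back, u = 2*w**3 + 1.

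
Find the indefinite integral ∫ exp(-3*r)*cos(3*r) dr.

Let I denote the integral. Integrate by parts with u = cos(3*r), dv = exp(-3*r) dr, so v = -exp(-3*r)/3: I = -exp(-3*r)*cos(3*r)/3 − ∫ exp(-3*r)*sin(3*r) dr.
Apply parts again with u = sin(3*r), dv = exp(-3*r) dr: ∫ exp(-3*r)*sin(3*r) dr = -exp(-3*r)*sin(3*r)/3 + I. Substituting back brings back I: I = exp(-3*r)*sin(3*r)/3 - exp(-3*r)*cos(3*r)/3 − I.
Solving for I: (1 + 1)·I equals the remaining terms, so I = (1/2)·(exp(-3*r)*sin(3*r)/3 - exp(-3*r)*cos(3*r)/3).

exp(-3*r)*sin(3*r)/6 - exp(-3*r)*cos(3*r)/6 + C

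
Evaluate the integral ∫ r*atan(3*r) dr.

Use integration by parts with u = arctan(3*r), dv = r dr.
Then du = 3/(9*r**2 + 1) dr.

r**2*atan(3*r)/2 - r/6 + atan(3*r)/18 + C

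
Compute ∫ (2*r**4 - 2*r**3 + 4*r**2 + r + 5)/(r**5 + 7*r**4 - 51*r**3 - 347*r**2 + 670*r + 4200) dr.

Factor the denominator: (r - 5)**2*(r + 4)*(r + 6)*(r + 7).
Partial-fraction decomposition: 947/(72*(r + 7)) - 3167/(242*(r + 6)) + 235/(162*(r + 4)) + 37901/(78408*(r - 5)) + 185/(198*(r - 5)**2).
Integrate each term; A/(r−a) gives A·log|r−a|; A/(r−a)² gives −A/(r−a).

37901*log(r - 5)/78408 + 235*log(r + 4)/162 - 3167*log(r + 6)/242 + 947*log(r + 7)/72 - 185/(198*r - 990) + C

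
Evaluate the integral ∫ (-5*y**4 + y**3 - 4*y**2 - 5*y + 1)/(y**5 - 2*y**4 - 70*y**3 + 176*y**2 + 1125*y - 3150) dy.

-6437*log(y - 6)/429 + 781*log(y - 5)/60 - 107*log(y - 3)/120 + 831*log(y + 5)/440 - 3127*log(y + 7)/780 + C

Factor the denominator: (y - 6)*(y - 5)*(y - 3)*(y + 5)*(y + 7).
Partial-fraction decomposition: -3127/(780*(y + 7)) + 831/(440*(y + 5)) - 107/(120*(y - 3)) + 781/(60*(y - 5)) - 6437/(429*(y - 6)).
Integrate each term: A/(y−a) contributes A·log|y−a|.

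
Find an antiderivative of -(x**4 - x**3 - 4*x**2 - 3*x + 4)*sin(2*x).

x**4*cos(2*x)/2 - x**3*sin(2*x) - x**3*cos(2*x)/2 + 3*x**2*sin(2*x)/4 - 7*x**2*cos(2*x)/2 + 7*x*sin(2*x)/2 - 3*x*cos(2*x)/4 + 3*sin(2*x)/8 + 15*cos(2*x)/4 + C

Use integration by parts with u = x**4 - x**3 - 4*x**2 - 3*x + 4, dv = -sin(2*x) dx, so v = cos(2*x)/2.
Apply parts 4 times (tabular method): alternate signs, differentiate u down to 0, integrate dv up.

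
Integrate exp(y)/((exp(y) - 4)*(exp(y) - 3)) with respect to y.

log(exp(y) - 4) - log(exp(y) - 3) + C

Let u = e^y, du = e^y dy.
The integral becomes ∫ du/((u-4)(u-3)); decompose into partial fractions.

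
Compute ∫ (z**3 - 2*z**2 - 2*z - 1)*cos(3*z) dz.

Use integration by parts with u = z**3 - 2*z**2 - 2*z - 1, dv = cos(3*z) dz, so v = sin(3*z)/3.
Apply parts 3 times (tabular method): alternate signs, differentiate u down to 0, integrate dv up.

z**3*sin(3*z)/3 - 2*z**2*sin(3*z)/3 + z**2*cos(3*z)/3 - 8*z*sin(3*z)/9 - 4*z*cos(3*z)/9 - 5*sin(3*z)/27 - 8*cos(3*z)/27 + C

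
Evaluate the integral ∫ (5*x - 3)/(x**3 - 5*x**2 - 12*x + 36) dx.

Factor the denominator: (x - 6)*(x - 2)*(x + 3).
Partial-fraction decomposition: -2/(5*(x + 3)) - 7/(20*(x - 2)) + 3/(4*(x - 6)).
Integrate each term: A/(x−a) contributes A·log|x−a|.

3*log(x - 6)/4 - 7*log(x - 2)/20 - 2*log(x + 3)/5 + C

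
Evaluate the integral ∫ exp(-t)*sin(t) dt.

Let I denote the integral. Integrate by parts with u = sin(t), dv = exp(-t) dt, so v = -exp(-t): I = -exp(-t)*sin(t) + ∫ exp(-t)*cos(t) dt.
Apply parts again with u = cos(t), dv = exp(-t) dt: ∫ exp(-t)*cos(t) dt = -exp(-t)*cos(t) − I. Substituting back brings back I: I = -exp(-t)*sin(t) - exp(-t)*cos(t) − I.
Solving for I: (1 + 1)·I equals the remaining terms, so I = (1/2)·(-exp(-t)*sin(t) - exp(-t)*cos(t)).

-exp(-t)*sin(t)/2 - exp(-t)*cos(t)/2 + C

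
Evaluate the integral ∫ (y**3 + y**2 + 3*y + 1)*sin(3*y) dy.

Use integration by parts with u = y**3 + y**2 + 3*y + 1, dv = sin(3*y) dy, so v = -cos(3*y)/3.
Apply parts 3 times (tabular method): alternate signs, differentiate u down to 0, integrate dv up.

-y**3*cos(3*y)/3 + y**2*sin(3*y)/3 - y**2*cos(3*y)/3 + 2*y*sin(3*y)/9 - 7*y*cos(3*y)/9 + 7*sin(3*y)/27 - 7*cos(3*y)/27 + C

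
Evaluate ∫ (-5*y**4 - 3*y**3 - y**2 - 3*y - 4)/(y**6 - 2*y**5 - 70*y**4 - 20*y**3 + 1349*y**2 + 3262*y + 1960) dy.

Factor the denominator: (y - 7)**2*(y + 1)*(y + 2)*(y + 4)*(y + 5).
Partial-fraction decomposition: 691/(432*(y + 5)) - 548/(363*(y + 4)) + 29/(243*(y + 2)) - 1/(192*(y + 1)) - 383939/(1881792*(y - 7)) - 3277/(2376*(y - 7)**2).
Integrate each term; A/(y−a) gives A·log|y−a|; A/(y−a)² gives −A/(y−a).

-383939*log(y - 7)/1881792 - log(y + 1)/192 + 29*log(y + 2)/243 - 548*log(y + 4)/363 + 691*log(y + 5)/432 + 3277/(2376*y - 16632) + C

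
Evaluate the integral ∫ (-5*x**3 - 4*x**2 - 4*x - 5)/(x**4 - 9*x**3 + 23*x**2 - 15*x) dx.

log(x)/3 - 75*log(x - 5)/4 + 47*log(x - 3)/3 - 9*log(x - 1)/4 + C

Factor the denominator: x*(x - 5)*(x - 3)*(x - 1).
Partial-fraction decomposition: -9/(4*(x - 1)) + 47/(3*(x - 3)) - 75/(4*(x - 5)) + 1/(3*x).
Integrate each term: A/(x−a) contributes A·log|x−a|.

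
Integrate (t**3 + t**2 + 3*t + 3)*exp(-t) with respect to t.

(-t**3 - 4*t**2 - 11*t - 14)*exp(-t) + C

Use integration by parts with u = t**3 + t**2 + 3*t + 3, dv = exp(-t) dt, so v = -exp(-t).
Apply parts 3 times (tabular method): alternate signs, differentiate u down to 0, integrate dv up.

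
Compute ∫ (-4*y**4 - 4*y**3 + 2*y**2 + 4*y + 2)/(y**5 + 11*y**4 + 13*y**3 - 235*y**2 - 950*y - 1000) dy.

-244*log(y - 5)/525 + 5*log(y + 2)/21 - 125*log(y + 4)/3 + 2842*log(y + 5)/75 - 328/(5*y + 25) + C

Factor the denominator: (y - 5)*(y + 2)*(y + 4)*(y + 5)**2.
Partial-fraction decomposition: 2842/(75*(y + 5)) + 328/(5*(y + 5)**2) - 125/(3*(y + 4)) + 5/(21*(y + 2)) - 244/(525*(y - 5)).
Integrate each term; A/(y−a) gives A·log|y−a|; A/(y−a)² gives −A/(y−a).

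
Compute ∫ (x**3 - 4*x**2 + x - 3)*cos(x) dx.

x**3*sin(x) - 4*x**2*sin(x) + 3*x**2*cos(x) - 5*x*sin(x) - 8*x*cos(x) + 5*sin(x) - 5*cos(x) + C

Use integration by parts with u = x**3 - 4*x**2 + x - 3, dv = cos(x) dx, so v = sin(x).
Apply parts 3 times (tabular method): alternate signs, differentiate u down to 0, integrate dv up.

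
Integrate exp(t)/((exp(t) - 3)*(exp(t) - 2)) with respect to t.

log(exp(t) - 3) - log(exp(t) - 2) + C

Let u = e^t, du = e^t dt.
The integral becomes ∫ du/((u-2)(u-3)); decompose into partial fractions.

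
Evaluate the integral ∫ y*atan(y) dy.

y**2*atan(y)/2 - y/2 + atan(y)/2 + C

Use integration by parts with u = arctan(y), dv = y dy.
Then du = 1/(y**2 + 1) dy.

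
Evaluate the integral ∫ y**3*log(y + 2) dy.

y**4*log(y + 2)/4 - y**4/16 + y**3/6 - y**2/2 + 2*y - 4*log(y + 2) + C

Use integration by parts with u = log(y + 2), dv = y**3 dy.
Then du = 1/(y + 2) dy and v = y**4/4.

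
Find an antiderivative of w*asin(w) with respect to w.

Use integration by parts with u = arcsin(w), dv = w dw.
Then du = 1/sqrt(-w**2 + 1) dw.

w**2*asin(w)/2 + w*sqrt(-w**2 + 1)/4 - asin(w)/4 + C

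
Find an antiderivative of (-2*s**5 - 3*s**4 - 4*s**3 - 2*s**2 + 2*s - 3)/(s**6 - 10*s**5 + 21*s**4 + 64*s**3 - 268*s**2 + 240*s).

Factor the denominator: s*(s - 5)*(s - 4)*(s - 2)**2*(s + 3).
Partial-fraction decomposition: -27/(350*(s + 3)) - 1238/(225*(s - 2)) - 151/(60*(s - 2)**2) + 3099/(112*(s - 4)) - 2167/(90*(s - 5)) - 1/(80*s).
Integrate each term; A/(s−a) gives A·log|s−a|; A/(s−a)² gives −A/(s−a).

-log(s)/80 - 2167*log(s - 5)/90 + 3099*log(s - 4)/112 - 1238*log(s - 2)/225 - 27*log(s + 3)/350 + 151/(60*s - 120) + C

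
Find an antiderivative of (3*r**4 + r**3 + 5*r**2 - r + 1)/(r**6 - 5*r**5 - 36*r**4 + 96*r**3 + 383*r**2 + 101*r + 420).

1557*log(r - 7)/2200 - 707*log(r - 5)/1248 + 53*log(r + 3)/160 - 263*log(r + 4)/561 - 81*log(r**2 + 1)/44200 - 67*atan(r)/22100 + C

Factor the denominator: (r - 7)*(r - 5)*(r + 3)*(r + 4)*(r**2 + 1).
Partial-fraction decomposition: -(81*r + 67)/(22100*(r**2 + 1)) - 263/(561*(r + 4)) + 53/(160*(r + 3)) - 707/(1248*(r - 5)) + 1557/(2200*(r - 7)).
Integrate each term; A/(r−a) gives A·log|r−a|; the (Br+D)/(r²+p²) term gives a log and an atan.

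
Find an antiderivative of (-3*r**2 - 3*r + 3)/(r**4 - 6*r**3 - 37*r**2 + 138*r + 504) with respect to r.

Factor the denominator: (r - 7)*(r - 6)*(r + 3)*(r + 4).
Partial-fraction decomposition: 3/(10*(r + 4)) - 1/(6*(r + 3)) + 41/(30*(r - 6)) - 3/(2*(r - 7)).
Integrate each term: A/(r−a) contributes A·log|r−a|.

-3*log(r - 7)/2 + 41*log(r - 6)/30 - log(r + 3)/6 + 3*log(r + 4)/10 + C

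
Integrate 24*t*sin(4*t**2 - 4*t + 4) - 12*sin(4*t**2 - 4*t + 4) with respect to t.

Let u = 4*t**2 - 4*t + 4, so du = (8*t - 4) dt.
Rewriting, the integral becomes 3·∫ sin(u) du = 3·-cos(u).
Substituting back, u = 4*t**2 - 4*t + 4.

-3*cos(4*t**2 - 4*t + 4) + C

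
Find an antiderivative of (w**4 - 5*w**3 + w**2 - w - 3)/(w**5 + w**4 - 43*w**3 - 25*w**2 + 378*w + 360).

Factor the denominator: (w - 5)*(w - 4)*(w + 1)*(w + 3)*(w + 6).
Partial-fraction decomposition: 161/(110*(w + 6)) - 75/(112*(w + 3)) + 1/(60*(w + 1)) + 11/(70*(w - 4)) + 17/(528*(w - 5)).
Integrate each term: A/(w−a) contributes A·log|w−a|.

17*log(w - 5)/528 + 11*log(w - 4)/70 + log(w + 1)/60 - 75*log(w + 3)/112 + 161*log(w + 6)/110 + C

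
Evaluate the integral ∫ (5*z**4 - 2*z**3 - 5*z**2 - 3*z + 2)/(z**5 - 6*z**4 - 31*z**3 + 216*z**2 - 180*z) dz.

-log(z)/90 + 1463*log(z - 6)/90 - 2737*log(z - 5)/220 - 3*log(z - 1)/140 + 844*log(z + 6)/693 + C

Factor the denominator: z*(z - 6)*(z - 5)*(z - 1)*(z + 6).
Partial-fraction decomposition: 844/(693*(z + 6)) - 3/(140*(z - 1)) - 2737/(220*(z - 5)) + 1463/(90*(z - 6)) - 1/(90*z).
Integrate each term: A/(z−a) contributes A·log|z−a|.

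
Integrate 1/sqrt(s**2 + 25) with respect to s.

Substitute s = 5·tan(θ), so ds = 5·sec(θ)^2 dθ and the radical becomes sqrt(s**2 + 25) = 5·sec(θ) by the Pythagorean identity.
Integrate the resulting trig expression in θ, then back-substitute tan(θ) = s/5, sec(θ) = sqrt(s**2 + 25)/5 (absorbing any constant into C).

log(s + sqrt(s**2 + 25)) + C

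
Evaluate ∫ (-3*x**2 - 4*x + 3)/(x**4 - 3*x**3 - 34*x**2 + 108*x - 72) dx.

Factor the denominator: (x - 6)*(x - 2)*(x - 1)*(x + 6).
Partial-fraction decomposition: 27/(224*(x + 6)) - 4/(35*(x - 1)) + 17/(32*(x - 2)) - 43/(80*(x - 6)).
Integrate each term: A/(x−a) contributes A·log|x−a|.

-43*log(x - 6)/80 + 17*log(x - 2)/32 - 4*log(x - 1)/35 + 27*log(x + 6)/224 + C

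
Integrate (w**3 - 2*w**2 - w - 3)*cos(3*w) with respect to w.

w**3*sin(3*w)/3 - 2*w**2*sin(3*w)/3 + w**2*cos(3*w)/3 - 5*w*sin(3*w)/9 - 4*w*cos(3*w)/9 - 23*sin(3*w)/27 - 5*cos(3*w)/27 + C

Use integration by parts with u = w**3 - 2*w**2 - w - 3, dv = cos(3*w) dw, so v = sin(3*w)/3.
Apply parts 3 times (tabular method): alternate signs, differentiate u down to 0, integrate dv up.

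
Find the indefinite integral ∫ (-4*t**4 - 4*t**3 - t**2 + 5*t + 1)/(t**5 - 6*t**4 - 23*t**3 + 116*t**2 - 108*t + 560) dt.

Factor the denominator: (t - 7)*(t - 4)*(t + 5)*(t**2 + 4).
Partial-fraction decomposition: (323*t - 2456)/(6148*(t**2 + 4)) - 683/(1044*(t + 5)) + 85/(36*(t - 4)) - 1221/(212*(t - 7)).
Integrate each term; A/(t−a) gives A·log|t−a|; the (Bt+D)/(t²+p²) term gives a log and an atan.

-1221*log(t - 7)/212 + 85*log(t - 4)/36 - 683*log(t + 5)/1044 + 323*log(t**2 + 4)/12296 - 307*atan(t/2)/1537 + C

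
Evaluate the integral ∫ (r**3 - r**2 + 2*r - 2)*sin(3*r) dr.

Use integration by parts with u = r**3 - r**2 + 2*r - 2, dv = sin(3*r) dr, so v = -cos(3*r)/3.
Apply parts 3 times (tabular method): alternate signs, differentiate u down to 0, integrate dv up.

-r**3*cos(3*r)/3 + r**2*sin(3*r)/3 + r**2*cos(3*r)/3 - 2*r*sin(3*r)/9 - 4*r*cos(3*r)/9 + 4*sin(3*r)/27 + 16*cos(3*r)/27 + C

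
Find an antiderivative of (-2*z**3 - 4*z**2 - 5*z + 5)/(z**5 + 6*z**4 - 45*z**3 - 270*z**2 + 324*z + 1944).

Factor the denominator: (z - 6)*(z - 3)*(z + 3)*(z + 6)**2.
Partial-fraction decomposition: 91/(11664*(z + 6)) - 323/(324*(z + 6)**2) + 19/(243*(z + 3)) + 50/(729*(z - 3)) - 601/(3888*(z - 6)).
Integrate each term; A/(z−a) gives A·log|z−a|; A/(z−a)² gives −A/(z−a).

-601*log(z - 6)/3888 + 50*log(z - 3)/729 + 19*log(z + 3)/243 + 91*log(z + 6)/11664 + 323/(324*z + 1944) + C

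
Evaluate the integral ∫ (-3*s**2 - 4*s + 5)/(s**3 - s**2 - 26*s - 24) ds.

-127*log(s - 6)/70 - 2*log(s + 1)/7 - 9*log(s + 4)/10 + C

Factor the denominator: (s - 6)*(s + 1)*(s + 4).
Partial-fraction decomposition: -9/(10*(s + 4)) - 2/(7*(s + 1)) - 127/(70*(s - 6)).
Integrate each term: A/(s−a) contributes A·log|s−a|.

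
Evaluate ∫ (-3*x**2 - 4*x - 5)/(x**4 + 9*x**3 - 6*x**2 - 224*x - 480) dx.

Factor the denominator: (x - 5)*(x + 4)**2*(x + 6).
Partial-fraction decomposition: 89/(44*(x + 6)) - 619/(324*(x + 4)) + 37/(18*(x + 4)**2) - 100/(891*(x - 5)).
Integrate each term; A/(x−a) gives A·log|x−a|; A/(x−a)² gives −A/(x−a).

-100*log(x - 5)/891 - 619*log(x + 4)/324 + 89*log(x + 6)/44 - 37/(18*x + 72) + C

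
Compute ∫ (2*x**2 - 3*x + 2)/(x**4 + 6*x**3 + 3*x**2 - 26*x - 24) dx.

2*log(x - 2)/45 - 7*log(x + 1)/18 + 29*log(x + 3)/10 - 23*log(x + 4)/9 + C

Factor the denominator: (x - 2)*(x + 1)*(x + 3)*(x + 4).
Partial-fraction decomposition: -23/(9*(x + 4)) + 29/(10*(x + 3)) - 7/(18*(x + 1)) + 2/(45*(x - 2)).
Integrate each term: A/(x−a) contributes A·log|x−a|.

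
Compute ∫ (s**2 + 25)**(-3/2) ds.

s/(25*sqrt(s**2 + 25)) + C

Substitute s = 5·tan(θ), so ds = 5·sec(θ)^2 dθ and the radical becomes sqrt(s**2 + 25) = 5·sec(θ) by the Pythagorean identity.
Integrate the resulting trig expression in θ, then back-substitute tan(θ) = s/5, sec(θ) = sqrt(s**2 + 25)/5 (absorbing any constant into C).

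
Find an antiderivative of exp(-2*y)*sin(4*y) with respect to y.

-exp(-2*y)*sin(4*y)/10 - exp(-2*y)*cos(4*y)/5 + C

Let I denote the integral. Integrate by parts with u = sin(4*y), dv = exp(-2*y) dy, so v = -exp(-2*y)/2: I = -exp(-2*y)*sin(4*y)/2 + 2·∫ exp(-2*y)*cos(4*y) dy.
Apply parts again with u = cos(4*y), dv = exp(-2*y) dy: ∫ exp(-2*y)*cos(4*y) dy = -exp(-2*y)*cos(4*y)/2 − 2·I. Substituting back brings back I: I = -exp(-2*y)*sin(4*y)/2 - exp(-2*y)*cos(4*y) − 4·I.
Solving for I: (1 + 4)·I equals the remaining terms, so I = (1/5)·(-exp(-2*y)*sin(4*y)/2 - exp(-2*y)*cos(4*y)).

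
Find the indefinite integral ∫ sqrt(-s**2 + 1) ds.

Substitute s = sin(θ), so ds = cos(θ) dθ and the radical becomes sqrt(-s**2 + 1) = cos(θ) by the Pythagorean identity.
Integrate the resulting trig expression in θ, then back-substitute θ = asin(s), sin(θ) = s, cos(θ) = sqrt(-s**2 + 1) (absorbing any constant into C).

s*sqrt(-s**2 + 1)/2 + asin(s)/2 + C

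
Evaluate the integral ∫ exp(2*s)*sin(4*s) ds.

Let I denote the integral. Integrate by parts with u = sin(4*s), dv = exp(2*s) ds, so v = exp(2*s)/2: I = exp(2*s)*sin(4*s)/2 − 2·∫ exp(2*s)*cos(4*s) ds.
Apply parts again with u = cos(4*s), dv = exp(2*s) ds: ∫ exp(2*s)*cos(4*s) ds = exp(2*s)*cos(4*s)/2 + 2·I. Substituting back brings back I: I = exp(2*s)*sin(4*s)/2 - exp(2*s)*cos(4*s) − 4·I.
Solving for I: (1 + 4)·I equals the remaining terms, so I = (1/5)·(exp(2*s)*sin(4*s)/2 - exp(2*s)*cos(4*s)).

exp(2*s)*sin(4*s)/10 - exp(2*s)*cos(4*s)/5 + C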